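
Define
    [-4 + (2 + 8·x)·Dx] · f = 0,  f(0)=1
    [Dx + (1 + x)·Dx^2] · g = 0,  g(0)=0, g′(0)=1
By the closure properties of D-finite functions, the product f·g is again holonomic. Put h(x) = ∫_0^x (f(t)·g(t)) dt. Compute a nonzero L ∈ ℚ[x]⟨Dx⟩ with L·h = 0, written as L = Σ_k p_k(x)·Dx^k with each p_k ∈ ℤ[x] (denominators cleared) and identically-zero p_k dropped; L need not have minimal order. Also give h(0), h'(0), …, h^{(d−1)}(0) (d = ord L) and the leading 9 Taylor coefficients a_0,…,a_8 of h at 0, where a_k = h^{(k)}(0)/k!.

f: a_k = 1, 2, -2, 4, -10, 28, -84, 264, -858, …
g: a_k = 0, 1, -1/2, 1/3, -1/4, 1/5, -1/6, 1/7, -1/8, …
L₀ := L_f ⊗_s L_g (sym. prod.), ord ≤ 2.
Integrate: L := L₀·Dx.
L = (10 + 4·x)·Dx + (-3 - 12·x)·Dx^2 + (1 + 9·x + 24·x^2 + 16·x^3)·Dx^3  (order 3).
h: a_k = 0, 0, 1/2, 1/2, -2/3, 13/12, -389/180, 526/105, -10807/840, …
ICs: h(0) = 0, h′(0) = 0, h′′(0) = 1.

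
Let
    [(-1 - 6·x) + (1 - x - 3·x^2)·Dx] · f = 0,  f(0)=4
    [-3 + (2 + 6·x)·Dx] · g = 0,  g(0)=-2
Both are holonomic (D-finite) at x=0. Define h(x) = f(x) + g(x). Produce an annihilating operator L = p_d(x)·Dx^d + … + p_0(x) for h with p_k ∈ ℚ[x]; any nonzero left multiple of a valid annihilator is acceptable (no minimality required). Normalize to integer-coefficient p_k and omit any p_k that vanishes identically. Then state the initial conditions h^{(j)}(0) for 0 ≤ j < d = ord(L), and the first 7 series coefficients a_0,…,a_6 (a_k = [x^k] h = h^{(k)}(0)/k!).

f: a_k = 4, 4, 16, 28, 76, 160, 388, …
g: a_k = -2, -3, 9/4, -27/8, 405/64, -1701/128, 15309/512, …
Weyl lclm of L_f,L_g ⇒ L₀ (ord ≤ 2).
L = (-57 - 297·x - 567·x^2 - 810·x^3) + (41 + 246·x + 891·x^2 + 1998·x^3 + 2025·x^4)·Dx + (2 - 38·x - 186·x^2 + 54·x^3 + 918·x^4 + 810·x^5)·Dx^2  (order 2).
h: a_k = 2, 1, 73/4, 197/8, 5269/64, 18779/128, 213965/512, …
ICs: h(0) = 2, h′(0) = 1.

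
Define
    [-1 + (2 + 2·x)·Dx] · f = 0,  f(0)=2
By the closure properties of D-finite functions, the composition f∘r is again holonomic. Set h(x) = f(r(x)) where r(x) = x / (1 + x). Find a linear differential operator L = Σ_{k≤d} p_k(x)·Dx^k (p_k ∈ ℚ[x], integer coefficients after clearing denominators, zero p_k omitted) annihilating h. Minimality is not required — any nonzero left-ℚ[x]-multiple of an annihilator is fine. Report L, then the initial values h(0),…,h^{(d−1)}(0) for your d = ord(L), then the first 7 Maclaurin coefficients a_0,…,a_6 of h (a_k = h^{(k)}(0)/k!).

f: a_k = 2, 1, -1/4, 1/8, -5/64, 7/128, -21/512, …
Substitute x→r, Dx→(1/r')Dx; clear ⇒ L₀.
L = -1 + (2 + 6·x + 4·x^2)·Dx  (order 1).
h: a_k = 2, 1, -5/4, 13/8, -141/64, 399/128, -2353/512, …
ICs: h(0) = 2.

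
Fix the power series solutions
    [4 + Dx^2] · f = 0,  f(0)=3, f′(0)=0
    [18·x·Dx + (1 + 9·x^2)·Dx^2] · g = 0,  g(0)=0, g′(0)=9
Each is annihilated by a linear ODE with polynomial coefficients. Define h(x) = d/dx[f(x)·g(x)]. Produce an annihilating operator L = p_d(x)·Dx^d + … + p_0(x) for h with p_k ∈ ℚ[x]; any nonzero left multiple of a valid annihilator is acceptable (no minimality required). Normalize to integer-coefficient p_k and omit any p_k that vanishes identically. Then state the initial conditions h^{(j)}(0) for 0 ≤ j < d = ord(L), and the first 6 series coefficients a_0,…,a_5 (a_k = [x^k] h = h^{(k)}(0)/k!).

L = (52480 + 1115424·x^2 + 18751824·x^4 + 15209856·x^6 + 3464208·x^8 - 11337408·x^10 + 34012224·x^12) + (31032·x + 1320624·x^3 + 10701720·x^5 + 13646880·x^7 + 18895680·x^9 + 34012224·x^11)·Dx + (13640 + 300780·x^2 + 4978584·x^4 + 5269212·x^6 + 3621672·x^8 + 2834352·x^10 + 17006112·x^12)·Dx^2 + (7758·x + 330156·x^3 + 2675430·x^5 + 3411720·x^7 + 4723920·x^9 + 8503056·x^11)·Dx^3 + (130 + 5481·x^2 + 72657·x^4 + 366687·x^6 + 688905·x^8 + 1417176·x^10 + 2125764·x^12)·Dx^4  (order 4).
h: a_k = 27, 0, -405, 0, 3087, 0, …
ICs: h(0) = 27, h′(0) = 0, h′′(0) = -810, h′′′(0) = 0.

f: a_k = 3, 0, -6, 0, 2, 0, …
g: a_k = 0, 9, 0, -27, 0, 729/5, …
Sym-product of L_f,L_g gives L₀ (≤ ord 4).
Differentiate: ansatz ord ≤ ord L₀ ⇒ L.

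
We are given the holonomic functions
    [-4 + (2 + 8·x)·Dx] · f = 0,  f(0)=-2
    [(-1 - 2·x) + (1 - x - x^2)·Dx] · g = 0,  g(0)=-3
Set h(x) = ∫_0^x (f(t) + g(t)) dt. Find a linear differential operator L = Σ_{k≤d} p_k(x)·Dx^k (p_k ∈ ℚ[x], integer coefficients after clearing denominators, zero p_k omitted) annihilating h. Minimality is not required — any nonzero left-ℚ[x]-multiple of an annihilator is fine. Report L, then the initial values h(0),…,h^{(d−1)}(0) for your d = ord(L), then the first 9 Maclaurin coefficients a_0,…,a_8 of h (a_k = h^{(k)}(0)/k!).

f: a_k = -2, -4, 4, -8, 20, -56, 168, -528, 1716, …
g: a_k = -3, -3, -6, -9, -15, -24, -39, -63, -102, …
L₀ := lclm(L_f,L_g); ord L₀ ≤ 1+1.
h=∫₀ˣh₀: take L = L₀·Dx.
L = (12 + 48·x + 48·x^2 + 40·x^3)·Dx + (-8 - 30·x - 114·x^2 - 152·x^3 - 100·x^4)·Dx^2 + (-1 + 5·x + 39·x^2 - 6·x^3 - 82·x^4 - 40·x^5)·Dx^3  (order 3).
h: a_k = 0, -5, -7/2, -2/3, -17/4, 1, -40/3, 129/7, -591/8, …
ICs: h(0) = 0, h′(0) = -5, h′′(0) = -7.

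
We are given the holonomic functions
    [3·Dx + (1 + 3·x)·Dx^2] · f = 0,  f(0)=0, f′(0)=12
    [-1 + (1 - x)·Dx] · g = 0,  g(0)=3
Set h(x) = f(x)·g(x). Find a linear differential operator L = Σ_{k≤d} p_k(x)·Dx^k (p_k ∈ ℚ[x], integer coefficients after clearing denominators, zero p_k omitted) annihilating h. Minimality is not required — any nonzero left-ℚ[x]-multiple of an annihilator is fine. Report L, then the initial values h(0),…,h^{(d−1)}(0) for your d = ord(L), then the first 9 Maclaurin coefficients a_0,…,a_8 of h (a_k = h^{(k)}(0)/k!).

f: a_k = 0, 12, -18, 36, -81, 972/5, -486, 8748/7, -6561/2, …
g: a_k = 3, 3, 3, 3, 3, 3, 3, 3, 3, …
h₀=f·g: eliminate ⇒ L₀, order ≤ 2·1.
L = 3 + (-1 + 9·x)·Dx + (-1 - 2·x + 3·x^2)·Dx^2  (order 2).
h: a_k = 0, 36, -18, 90, -153, 2151/5, -5139/5, 95247/35, -498411/70, …
ICs: h(0) = 0, h′(0) = 36.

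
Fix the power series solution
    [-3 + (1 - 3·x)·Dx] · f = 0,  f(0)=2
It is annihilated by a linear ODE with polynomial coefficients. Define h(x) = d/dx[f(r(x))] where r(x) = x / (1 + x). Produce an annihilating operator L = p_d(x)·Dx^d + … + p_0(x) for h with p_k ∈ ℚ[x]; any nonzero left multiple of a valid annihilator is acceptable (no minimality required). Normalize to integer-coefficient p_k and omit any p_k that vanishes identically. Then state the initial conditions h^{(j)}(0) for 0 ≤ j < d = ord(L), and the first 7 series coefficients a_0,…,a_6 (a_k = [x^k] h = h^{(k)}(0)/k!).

f: a_k = 2, 6, 18, 54, 162, 486, 1458, …
h₀=f(r): pull back L_f along r ⇒ L₀.
Differentiate: ansatz ord ≤ ord L₀ ⇒ L.
L = 4 + (-1 + 2·x)·Dx  (order 1).
h: a_k = 6, 24, 72, 192, 480, 1152, 2688, …
ICs: h(0) = 6.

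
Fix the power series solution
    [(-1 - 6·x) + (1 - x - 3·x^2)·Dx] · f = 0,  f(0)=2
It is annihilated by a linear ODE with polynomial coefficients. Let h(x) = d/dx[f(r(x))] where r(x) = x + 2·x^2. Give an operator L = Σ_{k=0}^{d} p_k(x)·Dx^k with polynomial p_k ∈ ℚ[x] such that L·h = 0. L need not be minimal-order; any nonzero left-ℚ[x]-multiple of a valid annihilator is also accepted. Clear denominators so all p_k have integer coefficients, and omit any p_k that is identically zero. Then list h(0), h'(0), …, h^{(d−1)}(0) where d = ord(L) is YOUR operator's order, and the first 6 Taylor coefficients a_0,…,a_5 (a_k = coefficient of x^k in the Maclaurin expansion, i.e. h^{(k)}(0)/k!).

f: a_k = 2, 2, 8, 14, 38, 80, …
h₀=f(r): pull back L_f along r ⇒ L₀.
Derive L from L₀ (diff closure).
L = (12 + 102·x + 366·x^2 + 1008·x^3 + 2808·x^4 + 4320·x^5 + 2880·x^6) + (-1 - 9·x - 21·x^2 + 50·x^3 + 360·x^4 + 792·x^5 + 1008·x^6 + 576·x^7)·Dx  (order 1).
h: a_k = 2, 24, 138, 616, 2760, 12108, …
ICs: h(0) = 2.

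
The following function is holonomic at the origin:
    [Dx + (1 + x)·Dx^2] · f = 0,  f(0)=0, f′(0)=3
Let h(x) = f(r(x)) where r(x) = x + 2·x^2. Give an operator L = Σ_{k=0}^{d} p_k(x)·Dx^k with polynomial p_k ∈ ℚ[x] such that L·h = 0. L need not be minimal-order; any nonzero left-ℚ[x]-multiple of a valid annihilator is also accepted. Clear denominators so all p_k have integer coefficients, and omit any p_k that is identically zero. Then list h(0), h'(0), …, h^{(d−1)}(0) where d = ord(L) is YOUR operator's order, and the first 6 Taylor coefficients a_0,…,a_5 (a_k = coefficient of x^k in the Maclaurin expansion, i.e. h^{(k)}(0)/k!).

L = (-3 + 4·x + 8·x^2)·Dx + (1 + 5·x + 6·x^2 + 8·x^3)·Dx^2  (order 2).
h: a_k = 0, 3, 9/2, -5, -3/4, 33/5, …
ICs: h(0) = 0, h′(0) = 3.

f: a_k = 0, 3, -3/2, 1, -3/4, 3/5, …
h₀=f(r): pull back L_f along r ⇒ L₀.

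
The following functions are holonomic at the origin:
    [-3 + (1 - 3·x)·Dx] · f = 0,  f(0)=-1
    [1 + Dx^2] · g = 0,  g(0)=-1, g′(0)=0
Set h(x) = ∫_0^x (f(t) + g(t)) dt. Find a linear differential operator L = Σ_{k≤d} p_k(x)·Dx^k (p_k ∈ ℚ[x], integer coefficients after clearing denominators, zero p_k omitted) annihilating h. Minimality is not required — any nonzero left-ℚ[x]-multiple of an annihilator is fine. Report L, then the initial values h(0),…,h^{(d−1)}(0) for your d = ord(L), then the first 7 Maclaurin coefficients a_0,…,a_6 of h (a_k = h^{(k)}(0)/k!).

L = (165 - 18·x + 27·x^2)·Dx + (-19 + 63·x - 27·x^2 + 27·x^3)·Dx^2 + (165 - 18·x + 27·x^2)·Dx^3 + (-19 + 63·x - 27·x^2 + 27·x^3)·Dx^4  (order 4).
h: a_k = 0, -2, -3/2, -17/6, -27/4, -389/24, -81/2, …
ICs: h(0) = 0, h′(0) = -2, h′′(0) = -3, h′′′(0) = -17.

f: a_k = -1, -3, -9, -27, -81, -243, -729, …
g: a_k = -1, 0, 1/2, 0, -1/24, 0, 1/720, …
h₀=f+g: left-lcm gives L₀, ord ≤ 3.
Integrate: L := L₀·Dx.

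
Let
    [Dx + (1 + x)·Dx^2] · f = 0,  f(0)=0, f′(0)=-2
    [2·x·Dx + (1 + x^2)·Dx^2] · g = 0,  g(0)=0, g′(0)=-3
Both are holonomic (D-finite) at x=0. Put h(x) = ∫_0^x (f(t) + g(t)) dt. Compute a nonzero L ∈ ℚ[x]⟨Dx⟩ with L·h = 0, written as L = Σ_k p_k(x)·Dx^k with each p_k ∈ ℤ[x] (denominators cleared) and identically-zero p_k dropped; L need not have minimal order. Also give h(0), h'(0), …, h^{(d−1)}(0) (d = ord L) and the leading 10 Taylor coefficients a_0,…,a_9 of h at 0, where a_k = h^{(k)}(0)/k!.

f: a_k = 0, -2, 1, -2/3, 1/2, -2/5, 1/3, -2/7, 1/4, -2/9, …
g: a_k = 0, -3, 0, 1, 0, -3/5, 0, 3/7, 0, -1/3, …
Sum ⇒ L₀ = lclm(L_f,L_g) in ℚ(x)⟨Dx⟩.
h=∫₀ˣh₀: take L = L₀·Dx.
L = (-2 - 6·x + 6·x^2 + 2·x^3)·Dx^2 + (-4 - 4·x + 12·x^3 + 4·x^4)·Dx^3 + (-1 + x + 2·x^2 + 2·x^3 + 3·x^4 + x^5)·Dx^4  (order 4).
h: a_k = 0, 0, -5/2, 1/3, 1/12, 1/10, -1/6, 1/21, 1/56, 1/36, …
ICs: h(0) = 0, h′(0) = 0, h′′(0) = -5, h′′′(0) = 2.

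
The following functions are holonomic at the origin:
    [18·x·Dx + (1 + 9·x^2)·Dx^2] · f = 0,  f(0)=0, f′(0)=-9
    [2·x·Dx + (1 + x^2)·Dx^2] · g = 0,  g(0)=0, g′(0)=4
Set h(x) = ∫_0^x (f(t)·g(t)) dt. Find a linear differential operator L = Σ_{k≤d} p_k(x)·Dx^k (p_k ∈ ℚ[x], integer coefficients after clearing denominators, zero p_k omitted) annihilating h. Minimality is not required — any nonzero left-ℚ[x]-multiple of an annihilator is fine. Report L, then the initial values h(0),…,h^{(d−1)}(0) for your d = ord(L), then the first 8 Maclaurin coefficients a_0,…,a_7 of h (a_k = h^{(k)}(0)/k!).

f: a_k = 0, -9, 0, 27, 0, -729/5, 0, 6561/7, …
g: a_k = 0, 4, 0, -4/3, 0, 4/5, 0, -4/7, …
h₀=f·g: eliminate ⇒ L₀, order ≤ 2·2.
Integrate: L := L₀·Dx.
L = (-216·x - 3600·x^3 - 5184·x^5 + 6480·x^7 + 17496·x^9)·Dx^2 + (-40 - 1452·x^2 - 6480·x^4 - 4536·x^6 + 22680·x^8 + 26244·x^10)·Dx^3 + (-80·x - 980·x^3 - 2160·x^5 + 2952·x^7 + 12960·x^9 + 8748·x^11)·Dx^4 + (-1 - 20·x^2 - 109·x^4 + 981·x^8 + 1620·x^10 + 729·x^12)·Dx^5  (order 5).
h: a_k = 0, 0, 0, -12, 0, 24, 0, -3132/35, …
ICs: h(0) = 0, h′(0) = 0, h′′(0) = 0, h′′′(0) = -72, h′′′′(0) = 0.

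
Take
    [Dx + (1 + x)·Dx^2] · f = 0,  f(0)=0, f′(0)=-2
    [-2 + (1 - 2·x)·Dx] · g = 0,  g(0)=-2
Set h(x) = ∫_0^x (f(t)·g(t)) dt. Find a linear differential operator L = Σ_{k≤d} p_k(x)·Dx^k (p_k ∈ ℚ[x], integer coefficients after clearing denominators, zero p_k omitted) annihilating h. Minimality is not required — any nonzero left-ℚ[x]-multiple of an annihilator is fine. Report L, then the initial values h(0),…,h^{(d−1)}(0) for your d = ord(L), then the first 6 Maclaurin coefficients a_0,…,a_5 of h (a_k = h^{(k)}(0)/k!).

f: a_k = 0, -2, 1, -2/3, 1/2, -2/5, …
g: a_k = -2, -4, -8, -16, -32, -64, …
f·g: L₀ = L_f ⊗_s L_g, ord ≤ 2·1.
Integrate: L := L₀·Dx.
L = 2·Dx + (3 + 6·x)·Dx^2 + (-1 + x + 2·x^2)·Dx^3  (order 3).
h: a_k = 0, 0, 2, 2, 10/3, 77/15, …
ICs: h(0) = 0, h′(0) = 0, h′′(0) = 4.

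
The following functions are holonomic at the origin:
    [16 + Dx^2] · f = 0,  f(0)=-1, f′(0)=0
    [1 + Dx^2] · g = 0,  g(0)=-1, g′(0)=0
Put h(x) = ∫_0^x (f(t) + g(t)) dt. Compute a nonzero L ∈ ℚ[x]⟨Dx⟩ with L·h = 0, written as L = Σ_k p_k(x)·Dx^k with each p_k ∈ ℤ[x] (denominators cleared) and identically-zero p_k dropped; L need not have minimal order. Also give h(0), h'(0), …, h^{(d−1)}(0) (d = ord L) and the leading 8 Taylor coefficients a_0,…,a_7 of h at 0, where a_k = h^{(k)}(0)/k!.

f: a_k = -1, 0, 8, 0, -32/3, 0, 256/45, 0, …
g: a_k = -1, 0, 1/2, 0, -1/24, 0, 1/720, 0, …
L₀ := lclm(L_f,L_g); ord L₀ ≤ 2+2.
Integrate: L := L₀·Dx.
L = 16·Dx + 17·Dx^3 + Dx^5  (order 5).
h: a_k = 0, -2, 0, 17/6, 0, -257/120, 0, 4097/5040, …
ICs: h(0) = 0, h′(0) = -2, h′′(0) = 0, h′′′(0) = 17, h′′′′(0) = 0.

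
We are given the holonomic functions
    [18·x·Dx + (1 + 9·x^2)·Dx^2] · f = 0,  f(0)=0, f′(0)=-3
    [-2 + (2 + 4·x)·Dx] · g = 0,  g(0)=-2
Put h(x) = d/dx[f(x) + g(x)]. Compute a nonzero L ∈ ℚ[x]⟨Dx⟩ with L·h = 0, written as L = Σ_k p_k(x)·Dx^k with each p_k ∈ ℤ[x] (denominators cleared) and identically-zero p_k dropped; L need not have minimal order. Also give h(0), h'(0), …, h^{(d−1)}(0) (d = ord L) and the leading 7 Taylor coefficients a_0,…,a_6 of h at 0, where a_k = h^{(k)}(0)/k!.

f: a_k = 0, -3, 0, 9, 0, -243/5, 0, …
g: a_k = -2, -2, 1, -1, 5/4, -7/4, 21/8, …
L₀ := lclm(L_f,L_g); ord L₀ ≤ 2+1.
h₀' ⇒ L via d/dx closure of L₀.
L = (-36 - 180·x + 972·x^2 + 972·x^3) + (-42 - 144·x + 720·x^2 + 3888·x^3 + 3402·x^4)·Dx + (-2 + 32·x + 108·x^2 + 396·x^3 + 1134·x^4 + 972·x^5)·Dx^2  (order 2).
h: a_k = -5, 2, 24, 5, -1007/4, 63/4, 17265/8, …
ICs: h(0) = -5, h′(0) = 2.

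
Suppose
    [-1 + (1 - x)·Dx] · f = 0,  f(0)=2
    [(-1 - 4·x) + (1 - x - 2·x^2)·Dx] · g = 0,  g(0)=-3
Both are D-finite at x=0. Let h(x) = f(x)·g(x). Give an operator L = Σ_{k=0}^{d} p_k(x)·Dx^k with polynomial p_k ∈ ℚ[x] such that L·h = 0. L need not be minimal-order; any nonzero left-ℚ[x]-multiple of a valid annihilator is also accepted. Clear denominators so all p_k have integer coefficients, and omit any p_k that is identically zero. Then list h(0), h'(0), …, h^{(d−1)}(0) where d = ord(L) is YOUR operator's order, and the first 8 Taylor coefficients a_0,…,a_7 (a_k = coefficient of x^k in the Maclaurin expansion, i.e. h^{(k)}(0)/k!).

f: a_k = 2, 2, 2, 2, 2, 2, 2, 2, …
g: a_k = -3, -3, -9, -15, -33, -63, -129, -255, …
f·g: L₀ = L_f ⊗_s L_g, ord ≤ 1·1.
L = (-2 - 2·x + 6·x^2) + (1 - 2·x - x^2 + 2·x^3)·Dx  (order 1).
h: a_k = -6, -12, -30, -60, -126, -252, -510, -1020, …
ICs: h(0) = -6.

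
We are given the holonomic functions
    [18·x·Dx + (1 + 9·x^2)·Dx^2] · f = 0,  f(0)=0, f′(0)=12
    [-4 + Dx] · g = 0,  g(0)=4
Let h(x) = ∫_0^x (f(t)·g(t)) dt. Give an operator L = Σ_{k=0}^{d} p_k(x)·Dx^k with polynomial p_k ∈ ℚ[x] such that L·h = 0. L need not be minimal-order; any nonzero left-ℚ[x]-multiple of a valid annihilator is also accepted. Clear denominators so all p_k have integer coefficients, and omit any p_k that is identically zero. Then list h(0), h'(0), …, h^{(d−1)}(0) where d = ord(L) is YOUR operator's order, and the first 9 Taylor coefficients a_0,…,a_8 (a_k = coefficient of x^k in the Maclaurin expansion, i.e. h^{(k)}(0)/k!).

L = (16 - 72·x + 144·x^2)·Dx + (-8 + 18·x - 72·x^2)·Dx^2 + (1 + 9·x^2)·Dx^3  (order 3).
h: a_k = 0, 0, 24, 64, 60, -64/5, 344/15, 1984/7, -538/105, …
ICs: h(0) = 0, h′(0) = 0, h′′(0) = 48.

f: a_k = 0, 12, 0, -36, 0, 972/5, 0, -8748/7, 0, …
g: a_k = 4, 16, 32, 128/3, 128/3, 512/15, 1024/45, 4096/315, 2048/315, …
h₀=f·g: eliminate ⇒ L₀, order ≤ 2·1.
h=∫h₀ ⇒ L = L₀·Dx.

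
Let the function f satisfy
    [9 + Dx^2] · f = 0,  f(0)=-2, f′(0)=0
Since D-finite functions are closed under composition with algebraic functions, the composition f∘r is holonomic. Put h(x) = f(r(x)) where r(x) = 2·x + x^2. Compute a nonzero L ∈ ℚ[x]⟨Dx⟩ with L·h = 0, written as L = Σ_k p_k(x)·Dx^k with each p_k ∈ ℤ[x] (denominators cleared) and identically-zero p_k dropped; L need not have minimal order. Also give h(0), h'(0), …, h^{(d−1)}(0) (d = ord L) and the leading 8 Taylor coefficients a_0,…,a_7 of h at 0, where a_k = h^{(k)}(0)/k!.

f: a_k = -2, 0, 9, 0, -27/4, 0, 81/40, 0, …
h₀=f(r): pull back L_f along r ⇒ L₀.
L = (36 + 108·x + 108·x^2 + 36·x^3) - Dx + (1 + x)·Dx^2  (order 2).
h: a_k = -2, 0, 36, 36, -99, -216, -162/5, 1674/5, …
ICs: h(0) = -2, h′(0) = 0.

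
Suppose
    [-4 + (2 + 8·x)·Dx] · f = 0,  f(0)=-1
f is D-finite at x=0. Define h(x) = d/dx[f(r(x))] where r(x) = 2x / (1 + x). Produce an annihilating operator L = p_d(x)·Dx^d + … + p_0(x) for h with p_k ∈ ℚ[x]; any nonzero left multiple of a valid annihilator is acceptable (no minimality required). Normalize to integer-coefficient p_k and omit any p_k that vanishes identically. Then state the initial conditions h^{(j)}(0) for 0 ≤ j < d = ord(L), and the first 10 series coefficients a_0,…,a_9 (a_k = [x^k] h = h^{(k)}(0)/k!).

f: a_k = -1, -2, 2, -4, 10, -28, 84, -264, 858, -2860, …
Substitute x→r, Dx→(1/r')Dx; clear ⇒ L₀.
Derive L from L₀ (diff closure).
L = (-6 - 18·x) + (-1 - 10·x - 9·x^2)·Dx  (order 1).
h: a_k = -4, 24, -156, 1136, -8820, 70920, -582540, 4854240, -40872420, 346870520, …
ICs: h(0) = -4.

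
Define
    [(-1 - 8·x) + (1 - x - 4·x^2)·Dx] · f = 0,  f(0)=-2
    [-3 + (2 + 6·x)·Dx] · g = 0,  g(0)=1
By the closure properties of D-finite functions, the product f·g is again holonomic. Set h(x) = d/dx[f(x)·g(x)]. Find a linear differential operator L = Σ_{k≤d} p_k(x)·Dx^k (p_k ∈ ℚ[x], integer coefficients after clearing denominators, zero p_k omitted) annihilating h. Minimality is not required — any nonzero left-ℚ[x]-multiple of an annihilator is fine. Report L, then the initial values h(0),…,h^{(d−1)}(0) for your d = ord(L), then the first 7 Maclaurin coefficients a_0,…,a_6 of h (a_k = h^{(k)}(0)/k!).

L = (43 + 474·x + 1491·x^2 + 2280·x^3 + 2160·x^4) + (-10 - 58·x - 78·x^2 + 242·x^3 + 960·x^4 + 864·x^5)·Dx  (order 1).
h: a_k = -5, -43/2, -819/8, -4531/16, -141175/128, -727869/256, -10226559/1024, …
ICs: h(0) = -5.

f: a_k = -2, -2, -10, -18, -58, -130, -362, …
g: a_k = 1, 3/2, -9/8, 27/16, -405/128, 1701/256, -15309/1024, …
L₀ := L_f ⊗_s L_g (sym. prod.), ord ≤ 1.
h₀' ⇒ L via d/dx closure of L₀.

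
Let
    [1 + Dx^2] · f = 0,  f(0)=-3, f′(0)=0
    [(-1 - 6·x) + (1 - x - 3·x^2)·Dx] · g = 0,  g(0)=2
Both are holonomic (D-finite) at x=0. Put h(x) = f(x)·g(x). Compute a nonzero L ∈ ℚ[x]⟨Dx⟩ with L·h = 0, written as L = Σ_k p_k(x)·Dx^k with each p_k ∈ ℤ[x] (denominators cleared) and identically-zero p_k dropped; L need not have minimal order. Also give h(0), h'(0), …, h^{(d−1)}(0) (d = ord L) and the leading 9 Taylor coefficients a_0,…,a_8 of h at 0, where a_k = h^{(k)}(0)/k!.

f: a_k = -3, 0, 3/2, 0, -1/8, 0, 1/240, 0, -1/13440, …
g: a_k = 2, 2, 8, 14, 38, 80, 194, 434, 1016, …
h₀=f·g: eliminate ⇒ L₀, order ≤ 2·1.
L = (5 + x + 3·x^2) + (2 + 12·x)·Dx + (-1 + x + 3·x^2)·Dx^2  (order 2).
h: a_k = -6, -6, -21, -39, -409/4, -877/4, -63119/120, -142049/120, -18558737/6720, …
ICs: h(0) = -6, h′(0) = -6.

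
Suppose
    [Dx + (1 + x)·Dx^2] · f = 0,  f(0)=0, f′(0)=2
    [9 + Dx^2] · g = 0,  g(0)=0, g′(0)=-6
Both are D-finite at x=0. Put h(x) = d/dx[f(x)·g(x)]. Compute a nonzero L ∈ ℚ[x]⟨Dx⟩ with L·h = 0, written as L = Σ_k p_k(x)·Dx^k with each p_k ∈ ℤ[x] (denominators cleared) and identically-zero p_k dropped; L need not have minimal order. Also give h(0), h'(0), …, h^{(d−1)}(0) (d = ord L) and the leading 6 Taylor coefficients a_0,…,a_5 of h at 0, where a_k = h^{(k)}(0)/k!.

f: a_k = 0, 2, -1, 2/3, -1/2, 2/5, …
g: a_k = 0, -6, 0, 9, 0, -81/20, …
h₀=f·g: eliminate ⇒ L₀, order ≤ 2·2.
h₀' ⇒ L via d/dx closure of L₀.
L = (13743 + 107892·x + 319302·x^2 + 475308·x^3 + 381267·x^4 + 157464·x^5 + 26244·x^6) + (4104 + 24192·x + 53460·x^2 + 56700·x^3 + 29160·x^4 + 5832·x^5)·Dx + (4020 + 27828·x + 76770·x^2 + 109512·x^3 + 85698·x^4 + 34992·x^5 + 5832·x^6)·Dx^2 + (456 + 2688·x + 5940·x^2 + 6300·x^3 + 3240·x^4 + 648·x^5)·Dx^3 + (277 + 1760·x + 4588·x^2 + 6300·x^3 + 4815·x^4 + 1944·x^5 + 324·x^6)·Dx^4  (order 4).
h: a_k = 0, -24, 18, 56, -30, -27, …
ICs: h(0) = 0, h′(0) = -24, h′′(0) = 36, h′′′(0) = 336.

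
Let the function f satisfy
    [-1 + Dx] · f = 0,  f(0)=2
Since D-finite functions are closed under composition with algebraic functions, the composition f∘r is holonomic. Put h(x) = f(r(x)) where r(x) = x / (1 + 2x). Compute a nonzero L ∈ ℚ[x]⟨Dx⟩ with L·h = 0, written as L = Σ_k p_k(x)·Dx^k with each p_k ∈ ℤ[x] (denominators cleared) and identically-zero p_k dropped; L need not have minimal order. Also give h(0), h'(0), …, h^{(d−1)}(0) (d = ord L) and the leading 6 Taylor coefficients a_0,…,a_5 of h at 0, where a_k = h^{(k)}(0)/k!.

L = -1 + (1 + 4·x + 4·x^2)·Dx  (order 1).
h: a_k = 2, 2, -3, 13/3, -71/12, 147/20, …
ICs: h(0) = 2.

f: a_k = 2, 2, 1, 1/3, 1/12, 1/60, …
L₀ from L_f via x↦r, Dx↦r'^{-1}Dx.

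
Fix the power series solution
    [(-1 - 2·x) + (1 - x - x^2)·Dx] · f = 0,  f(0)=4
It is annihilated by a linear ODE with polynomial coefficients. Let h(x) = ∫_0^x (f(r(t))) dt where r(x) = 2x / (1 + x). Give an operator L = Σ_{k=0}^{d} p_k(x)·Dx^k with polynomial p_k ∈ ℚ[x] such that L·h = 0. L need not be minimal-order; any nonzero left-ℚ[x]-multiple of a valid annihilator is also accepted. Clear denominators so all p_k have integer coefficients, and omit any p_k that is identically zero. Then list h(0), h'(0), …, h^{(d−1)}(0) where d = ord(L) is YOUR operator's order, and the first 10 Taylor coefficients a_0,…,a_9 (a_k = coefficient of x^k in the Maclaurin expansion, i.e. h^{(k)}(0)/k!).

L = (2 + 10·x)·Dx + (-1 - x + 5·x^2 + 5·x^3)·Dx^2  (order 2).
h: a_k = 0, 4, 4, 8, 10, 24, 100/3, 600/7, 125, 1000/3, …
ICs: h(0) = 0, h′(0) = 4.

f: a_k = 4, 4, 8, 12, 20, 32, 52, 84, 136, 220, …
h₀=f(r): pull back L_f along r ⇒ L₀.
Integrate: L := L₀·Dx.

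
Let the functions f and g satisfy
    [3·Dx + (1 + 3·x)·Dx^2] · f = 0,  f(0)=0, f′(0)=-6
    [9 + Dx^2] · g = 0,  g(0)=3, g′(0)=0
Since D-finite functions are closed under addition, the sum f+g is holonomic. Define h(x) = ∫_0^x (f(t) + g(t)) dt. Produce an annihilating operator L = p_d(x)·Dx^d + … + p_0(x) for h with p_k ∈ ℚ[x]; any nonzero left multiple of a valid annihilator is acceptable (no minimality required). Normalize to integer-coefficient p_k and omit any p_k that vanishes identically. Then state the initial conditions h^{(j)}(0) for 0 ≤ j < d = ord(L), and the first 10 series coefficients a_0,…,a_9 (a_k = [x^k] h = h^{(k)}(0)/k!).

L = (63 + 54·x + 81·x^2)·Dx^2 + (9 + 45·x + 81·x^2 + 81·x^3)·Dx^3 + (7 + 6·x + 9·x^2)·Dx^4 + (1 + 5·x + 9·x^2 + 9·x^3)·Dx^5  (order 5).
h: a_k = 0, 3, -3, -3/2, -9/2, 81/8, -81/5, 19197/560, -2187/28, 816723/4480, …
ICs: h(0) = 0, h′(0) = 3, h′′(0) = -6, h′′′(0) = -9, h′′′′(0) = -108.

f: a_k = 0, -6, 9, -18, 81/2, -486/5, 243, -4374/7, 6561/4, -4374, …
g: a_k = 3, 0, -27/2, 0, 81/8, 0, -243/80, 0, 2187/4480, 0, …
h₀=f+g: left-lcm gives L₀, ord ≤ 4.
Integrate: L := L₀·Dx.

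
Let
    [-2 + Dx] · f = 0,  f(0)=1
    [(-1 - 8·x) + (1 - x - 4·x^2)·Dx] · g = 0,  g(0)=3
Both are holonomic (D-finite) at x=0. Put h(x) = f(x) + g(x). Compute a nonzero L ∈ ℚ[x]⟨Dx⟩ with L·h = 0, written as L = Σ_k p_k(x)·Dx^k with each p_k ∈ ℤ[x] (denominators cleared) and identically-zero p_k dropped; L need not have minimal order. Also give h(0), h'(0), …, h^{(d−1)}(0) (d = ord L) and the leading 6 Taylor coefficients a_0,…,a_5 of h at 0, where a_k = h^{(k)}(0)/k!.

L = (16 + 20·x + 240·x^2 + 128·x^3) + (-6 - 32·x - 124·x^2 + 32·x^3 + 64·x^4)·Dx + (-1 + 11·x + 2·x^2 - 48·x^3 - 32·x^4)·Dx^2  (order 2).
h: a_k = 4, 5, 17, 85/3, 263/3, 2929/15, …
ICs: h(0) = 4, h′(0) = 5.

f: a_k = 1, 2, 2, 4/3, 2/3, 4/15, …
g: a_k = 3, 3, 15, 27, 87, 195, …
Weyl lclm of L_f,L_g ⇒ L₀ (ord ≤ 2).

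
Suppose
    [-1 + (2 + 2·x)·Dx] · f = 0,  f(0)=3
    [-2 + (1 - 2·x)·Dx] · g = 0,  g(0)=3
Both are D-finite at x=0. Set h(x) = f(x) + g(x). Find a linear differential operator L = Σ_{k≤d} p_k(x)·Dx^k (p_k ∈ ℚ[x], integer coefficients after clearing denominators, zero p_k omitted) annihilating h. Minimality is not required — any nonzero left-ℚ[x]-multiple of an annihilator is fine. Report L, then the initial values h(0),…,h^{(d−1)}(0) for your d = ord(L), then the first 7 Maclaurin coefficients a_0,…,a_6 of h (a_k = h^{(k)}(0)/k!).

f: a_k = 3, 3/2, -3/8, 3/16, -15/128, 21/256, -63/1024, …
g: a_k = 3, 6, 12, 24, 48, 96, 192, …
Sum ⇒ L₀ = lclm(L_f,L_g) in ℚ(x)⟨Dx⟩.
L = (6 + 4·x) + (-11 - 20·x - 12·x^2)·Dx + (2 + 2·x - 8·x^2 - 8·x^3)·Dx^2  (order 2).
h: a_k = 6, 15/2, 93/8, 387/16, 6129/128, 24597/256, 196545/1024, …
ICs: h(0) = 6, h′(0) = 15/2.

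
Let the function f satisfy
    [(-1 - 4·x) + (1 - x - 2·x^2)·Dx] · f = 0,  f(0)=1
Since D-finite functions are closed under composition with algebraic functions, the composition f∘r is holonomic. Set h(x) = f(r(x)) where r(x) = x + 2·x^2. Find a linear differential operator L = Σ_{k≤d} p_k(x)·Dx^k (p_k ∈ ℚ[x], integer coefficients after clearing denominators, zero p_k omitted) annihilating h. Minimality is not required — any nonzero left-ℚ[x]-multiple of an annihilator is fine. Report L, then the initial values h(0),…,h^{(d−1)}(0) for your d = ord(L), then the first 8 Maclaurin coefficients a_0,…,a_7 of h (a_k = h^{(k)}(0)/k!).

f: a_k = 1, 1, 3, 5, 11, 21, 43, 85, …
h₀=f(r): pull back L_f along r ⇒ L₀.
L = (1 + 8·x + 24·x^2 + 32·x^3) + (-1 + x + 4·x^2 + 8·x^3 + 8·x^4)·Dx  (order 1).
h: a_k = 1, 1, 5, 17, 53, 169, 557, 1793, …
ICs: h(0) = 1.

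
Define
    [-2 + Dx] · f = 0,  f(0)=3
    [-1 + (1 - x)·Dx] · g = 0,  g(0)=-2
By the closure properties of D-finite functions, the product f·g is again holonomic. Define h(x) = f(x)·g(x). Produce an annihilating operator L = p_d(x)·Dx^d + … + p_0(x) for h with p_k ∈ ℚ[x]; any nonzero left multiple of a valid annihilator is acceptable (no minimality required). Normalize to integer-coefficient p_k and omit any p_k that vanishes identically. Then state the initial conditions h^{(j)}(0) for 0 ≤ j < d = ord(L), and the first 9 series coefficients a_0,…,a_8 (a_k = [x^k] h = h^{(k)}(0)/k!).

L = (3 - 2·x) + (-1 + x)·Dx  (order 1).
h: a_k = -6, -18, -30, -38, -42, -218/5, -662/15, -310/7, -4654/105, …
ICs: h(0) = -6.

f: a_k = 3, 6, 6, 4, 2, 4/5, 4/15, 8/105, 2/105, …
g: a_k = -2, -2, -2, -2, -2, -2, -2, -2, -2, …
Sym-product of L_f,L_g gives L₀ (≤ ord 1).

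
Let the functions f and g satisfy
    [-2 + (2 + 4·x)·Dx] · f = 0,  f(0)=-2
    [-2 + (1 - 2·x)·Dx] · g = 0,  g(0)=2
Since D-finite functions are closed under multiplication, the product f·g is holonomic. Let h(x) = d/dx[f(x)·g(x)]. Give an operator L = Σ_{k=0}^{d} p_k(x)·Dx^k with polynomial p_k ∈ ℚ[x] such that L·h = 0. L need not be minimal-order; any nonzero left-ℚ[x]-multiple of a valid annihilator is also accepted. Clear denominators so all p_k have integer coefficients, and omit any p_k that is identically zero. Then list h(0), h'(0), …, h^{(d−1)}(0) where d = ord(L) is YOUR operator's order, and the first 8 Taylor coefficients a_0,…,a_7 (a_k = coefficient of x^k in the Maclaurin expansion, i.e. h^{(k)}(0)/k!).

f: a_k = -2, -2, 1, -1, 5/4, -7/4, 21/8, -33/8, …
g: a_k = 2, 4, 8, 16, 32, 64, 128, 256, …
Product ⇒ symmetric product L₀, ord ≤ 1.
Differentiate: ansatz ord ≤ ord L₀ ⇒ L.
L = (11 + 36·x + 12·x^2) + (-3 - 2·x + 12·x^2 + 8·x^3)·Dx  (order 1).
h: a_k = -12, -44, -138, -358, -1825/2, -4317/2, -20377/4, -46147/4, …
ICs: h(0) = -12.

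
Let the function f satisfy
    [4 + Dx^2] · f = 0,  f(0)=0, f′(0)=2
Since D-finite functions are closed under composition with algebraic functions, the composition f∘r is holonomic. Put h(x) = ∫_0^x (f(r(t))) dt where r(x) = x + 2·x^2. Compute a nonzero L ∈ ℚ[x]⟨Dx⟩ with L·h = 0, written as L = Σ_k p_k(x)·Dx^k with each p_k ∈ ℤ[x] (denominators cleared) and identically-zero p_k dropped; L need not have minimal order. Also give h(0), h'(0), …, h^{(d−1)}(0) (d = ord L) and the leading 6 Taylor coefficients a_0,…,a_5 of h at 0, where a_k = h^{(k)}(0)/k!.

L = (4 + 48·x + 192·x^2 + 256·x^3)·Dx - 4·Dx^2 + (1 + 4·x)·Dx^3  (order 3).
h: a_k = 0, 0, 1, 4/3, -1/3, -8/5, …
ICs: h(0) = 0, h′(0) = 0, h′′(0) = 2.

f: a_k = 0, 2, 0, -4/3, 0, 4/15, …
Substitute x→r, Dx→(1/r')Dx; clear ⇒ L₀.
h=∫₀ˣh₀: take L = L₀·Dx.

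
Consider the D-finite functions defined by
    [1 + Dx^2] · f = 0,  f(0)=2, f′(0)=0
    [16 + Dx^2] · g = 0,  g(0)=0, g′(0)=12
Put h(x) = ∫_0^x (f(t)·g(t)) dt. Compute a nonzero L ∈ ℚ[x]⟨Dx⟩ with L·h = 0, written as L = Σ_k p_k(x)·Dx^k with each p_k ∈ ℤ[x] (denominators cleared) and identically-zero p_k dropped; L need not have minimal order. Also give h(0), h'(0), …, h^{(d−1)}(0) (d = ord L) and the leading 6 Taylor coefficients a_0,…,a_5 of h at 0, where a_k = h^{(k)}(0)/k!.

f: a_k = 2, 0, -1, 0, 1/12, 0, …
g: a_k = 0, 12, 0, -32, 0, 128/5, …
Product ⇒ symmetric product L₀, ord ≤ 4.
h=∫h₀ ⇒ L = L₀·Dx.
L = 225·Dx + 34·Dx^3 + Dx^5  (order 5).
h: a_k = 0, 0, 12, 0, -19, 0, …
ICs: h(0) = 0, h′(0) = 0, h′′(0) = 24, h′′′(0) = 0, h′′′′(0) = -456.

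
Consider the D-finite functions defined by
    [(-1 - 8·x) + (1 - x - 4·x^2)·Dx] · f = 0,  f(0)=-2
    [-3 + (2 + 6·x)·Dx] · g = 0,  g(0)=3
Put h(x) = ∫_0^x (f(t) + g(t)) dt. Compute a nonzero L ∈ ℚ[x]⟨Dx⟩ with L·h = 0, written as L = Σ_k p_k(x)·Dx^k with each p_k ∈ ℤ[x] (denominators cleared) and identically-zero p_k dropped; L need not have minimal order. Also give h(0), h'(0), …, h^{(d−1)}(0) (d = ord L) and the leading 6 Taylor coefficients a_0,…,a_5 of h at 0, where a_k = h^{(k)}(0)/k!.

f: a_k = -2, -2, -10, -18, -58, -130, …
g: a_k = 3, 9/2, -27/8, 81/16, -1215/128, 5103/256, …
Weyl lclm of L_f,L_g ⇒ L₀ (ord ≤ 2).
∫: right-multiply L₀ by Dx.
L = (-69 - 387·x - 900·x^2 - 1440·x^3)·Dx + (49 + 318·x + 1257·x^2 + 3240·x^3 + 3600·x^4)·Dx^2 + (2 - 46·x - 234·x^2 + 86·x^3 + 1440·x^4 + 1440·x^5)·Dx^3  (order 3).
h: a_k = 0, 1, 5/4, -107/24, -207/64, -8639/640, …
ICs: h(0) = 0, h′(0) = 1, h′′(0) = 5/2.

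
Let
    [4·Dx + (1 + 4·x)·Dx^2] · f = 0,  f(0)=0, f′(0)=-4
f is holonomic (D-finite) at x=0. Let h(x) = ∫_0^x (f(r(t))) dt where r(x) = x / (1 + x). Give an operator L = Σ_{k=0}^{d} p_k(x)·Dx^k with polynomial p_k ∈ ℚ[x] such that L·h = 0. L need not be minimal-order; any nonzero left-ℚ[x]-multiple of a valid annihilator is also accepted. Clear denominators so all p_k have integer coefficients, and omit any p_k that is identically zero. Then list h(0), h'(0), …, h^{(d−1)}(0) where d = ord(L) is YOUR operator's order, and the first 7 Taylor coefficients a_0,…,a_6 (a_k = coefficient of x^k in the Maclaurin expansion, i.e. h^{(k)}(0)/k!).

f: a_k = 0, -4, 8, -64/3, 64, -1024/5, 2048/3, …
h₀=f(r): pull back L_f along r ⇒ L₀.
h=∫₀ˣh₀: take L = L₀·Dx.
L = (6 + 10·x)·Dx^2 + (1 + 6·x + 5·x^2)·Dx^3  (order 3).
h: a_k = 0, 0, -2, 4, -31/3, 156/5, -1562/15, …
ICs: h(0) = 0, h′(0) = 0, h′′(0) = -4.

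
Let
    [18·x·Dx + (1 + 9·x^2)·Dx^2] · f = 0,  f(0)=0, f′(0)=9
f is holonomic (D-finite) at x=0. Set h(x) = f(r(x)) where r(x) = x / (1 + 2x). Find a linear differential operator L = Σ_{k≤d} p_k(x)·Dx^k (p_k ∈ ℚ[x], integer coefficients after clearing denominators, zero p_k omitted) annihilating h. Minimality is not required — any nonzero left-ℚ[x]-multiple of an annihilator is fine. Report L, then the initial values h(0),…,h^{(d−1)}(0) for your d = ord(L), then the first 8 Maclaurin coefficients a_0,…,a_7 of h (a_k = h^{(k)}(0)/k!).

L = (4 + 26·x)·Dx + (1 + 4·x + 13·x^2)·Dx^2  (order 2).
h: a_k = 0, 9, -18, 9, 90, -1791/5, 414, 13347/7, …
ICs: h(0) = 0, h′(0) = 9.

f: a_k = 0, 9, 0, -27, 0, 729/5, 0, -6561/7, …
Substitute x→r, Dx→(1/r')Dx; clear ⇒ L₀.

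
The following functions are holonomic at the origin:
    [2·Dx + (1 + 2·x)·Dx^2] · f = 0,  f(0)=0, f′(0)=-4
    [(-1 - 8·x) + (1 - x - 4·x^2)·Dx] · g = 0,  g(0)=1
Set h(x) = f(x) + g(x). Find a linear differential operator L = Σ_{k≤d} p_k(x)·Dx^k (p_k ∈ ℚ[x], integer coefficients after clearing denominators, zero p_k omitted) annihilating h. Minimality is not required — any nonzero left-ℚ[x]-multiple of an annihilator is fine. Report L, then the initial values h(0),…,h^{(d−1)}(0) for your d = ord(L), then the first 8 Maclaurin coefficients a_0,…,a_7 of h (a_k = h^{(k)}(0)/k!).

L = (-94 - 644·x - 1664·x^2 - 1920·x^3 - 1536·x^4)·Dx + (-23 - 324·x - 1448·x^2 - 3072·x^3 - 3904·x^4 - 2560·x^5)·Dx^2 + (6 + 35·x + 53·x^2 - 98·x^3 - 528·x^4 - 864·x^5 - 512·x^6)·Dx^3  (order 3).
h: a_k = 1, -3, 9, 11/3, 37, 261/5, 607/3, 2831/7, …
ICs: h(0) = 1, h′(0) = -3, h′′(0) = 18.

f: a_k = 0, -4, 4, -16/3, 8, -64/5, 64/3, -256/7, …
g: a_k = 1, 1, 5, 9, 29, 65, 181, 441, …
Sum ⇒ L₀ = lclm(L_f,L_g) in ℚ(x)⟨Dx⟩.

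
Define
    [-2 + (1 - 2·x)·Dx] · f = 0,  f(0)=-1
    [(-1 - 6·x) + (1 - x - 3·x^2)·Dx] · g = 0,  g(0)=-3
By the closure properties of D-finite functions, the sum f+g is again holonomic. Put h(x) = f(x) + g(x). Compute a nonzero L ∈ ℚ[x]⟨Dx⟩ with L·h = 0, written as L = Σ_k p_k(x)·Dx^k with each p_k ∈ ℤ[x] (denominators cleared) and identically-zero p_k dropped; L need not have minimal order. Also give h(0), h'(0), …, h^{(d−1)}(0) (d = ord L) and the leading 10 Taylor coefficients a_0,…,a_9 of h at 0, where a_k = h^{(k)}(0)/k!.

L = (8 - 36·x + 108·x^2 - 72·x^3) + (-2·x - 54·x^2 + 192·x^3 - 144·x^4)·Dx + (-1 + 9·x - 23·x^2 + 6·x^3 + 42·x^4 - 36·x^5)·Dx^2  (order 2).
h: a_k = -4, -5, -16, -29, -73, -152, -355, -779, -1780, -3989, …
ICs: h(0) = -4, h′(0) = -5.

f: a_k = -1, -2, -4, -8, -16, -32, -64, -128, -256, -512, …
g: a_k = -3, -3, -12, -21, -57, -120, -291, -651, -1524, -3477, …
L₀ := lclm(L_f,L_g); ord L₀ ≤ 1+1.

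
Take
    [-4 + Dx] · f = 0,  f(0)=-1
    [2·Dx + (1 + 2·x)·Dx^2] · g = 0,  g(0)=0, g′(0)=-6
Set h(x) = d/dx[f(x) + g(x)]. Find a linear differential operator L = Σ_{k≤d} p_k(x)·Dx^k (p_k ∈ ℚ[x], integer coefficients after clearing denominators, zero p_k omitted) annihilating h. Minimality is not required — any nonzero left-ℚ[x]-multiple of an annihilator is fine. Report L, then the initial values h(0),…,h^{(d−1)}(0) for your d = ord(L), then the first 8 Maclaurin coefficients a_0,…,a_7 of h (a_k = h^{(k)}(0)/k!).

f: a_k = -1, -4, -8, -32/3, -32/3, -128/15, -256/45, -1024/315, …
g: a_k = 0, -6, 6, -8, 12, -96/5, 32, -384/7, …
f+g: L₀ = lclm(L_f,L_g), ord ≤ 1+2.
Derive L from L₀ (diff closure).
L = (-32 - 32·x) + (-4 - 32·x - 32·x^2)·Dx + (3 + 10·x + 8·x^2)·Dx^2  (order 2).
h: a_k = -10, -4, -56, 16/3, -416/3, 2368/15, -18304/45, 237824/315, …
ICs: h(0) = -10, h′(0) = -4.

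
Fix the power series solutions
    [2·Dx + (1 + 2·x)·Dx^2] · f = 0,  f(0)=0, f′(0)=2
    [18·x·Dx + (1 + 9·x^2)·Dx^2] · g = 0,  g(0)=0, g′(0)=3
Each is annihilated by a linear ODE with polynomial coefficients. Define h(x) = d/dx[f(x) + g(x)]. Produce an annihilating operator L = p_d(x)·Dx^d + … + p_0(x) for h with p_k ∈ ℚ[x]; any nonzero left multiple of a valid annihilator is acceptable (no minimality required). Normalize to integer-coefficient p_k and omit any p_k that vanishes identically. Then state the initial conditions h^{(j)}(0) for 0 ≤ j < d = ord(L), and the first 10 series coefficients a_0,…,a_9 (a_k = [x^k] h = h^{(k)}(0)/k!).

f: a_k = 0, 2, -2, 8/3, -4, 32/5, -32/3, 128/7, -32, 512/9, …
g: a_k = 0, 3, 0, -9, 0, 243/5, 0, -2187/7, 0, 2187, …
Weyl lclm of L_f,L_g ⇒ L₀ (ord ≤ 4).
Derive L from L₀ (diff closure).
L = (-18 - 108·x + 486·x^2 + 324·x^3) + (-13 - 36·x + 135·x^2 + 972·x^3 + 648·x^4)·Dx + (-1 + 7·x + 18·x^2 + 81·x^3 + 243·x^4 + 162·x^5)·Dx^2  (order 2).
h: a_k = 5, -4, -19, -16, 275, -64, -2059, -256, 20195, -1024, …
ICs: h(0) = 5, h′(0) = -4.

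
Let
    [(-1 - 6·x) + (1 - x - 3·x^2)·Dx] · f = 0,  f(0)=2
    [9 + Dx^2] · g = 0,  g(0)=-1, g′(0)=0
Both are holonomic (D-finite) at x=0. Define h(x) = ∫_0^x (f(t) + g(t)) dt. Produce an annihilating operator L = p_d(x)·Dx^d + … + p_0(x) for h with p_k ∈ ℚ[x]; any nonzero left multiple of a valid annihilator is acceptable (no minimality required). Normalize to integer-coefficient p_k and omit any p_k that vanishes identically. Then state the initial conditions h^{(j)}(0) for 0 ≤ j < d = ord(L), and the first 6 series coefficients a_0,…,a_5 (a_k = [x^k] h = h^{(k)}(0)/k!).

L = (459 + 2916·x + 1539·x^2 + 3888·x^3 + 3645·x^4 + 4374·x^5)·Dx + (-153 + 153·x + 378·x^2 - 405·x^3 + 2187·x^5 + 2187·x^6)·Dx^2 + (51 + 324·x + 171·x^2 + 432·x^3 + 405·x^4 + 486·x^5)·Dx^3 + (-17 + 17·x + 42·x^2 - 45·x^3 + 243·x^5 + 243·x^6)·Dx^4  (order 4).
h: a_k = 0, 1, 1, 25/6, 7/2, 277/40, …
ICs: h(0) = 0, h′(0) = 1, h′′(0) = 2, h′′′(0) = 25.

f: a_k = 2, 2, 8, 14, 38, 80, …
g: a_k = -1, 0, 9/2, 0, -27/8, 0, …
h₀=f+g: left-lcm gives L₀, ord ≤ 3.
h=∫₀ˣh₀: take L = L₀·Dx.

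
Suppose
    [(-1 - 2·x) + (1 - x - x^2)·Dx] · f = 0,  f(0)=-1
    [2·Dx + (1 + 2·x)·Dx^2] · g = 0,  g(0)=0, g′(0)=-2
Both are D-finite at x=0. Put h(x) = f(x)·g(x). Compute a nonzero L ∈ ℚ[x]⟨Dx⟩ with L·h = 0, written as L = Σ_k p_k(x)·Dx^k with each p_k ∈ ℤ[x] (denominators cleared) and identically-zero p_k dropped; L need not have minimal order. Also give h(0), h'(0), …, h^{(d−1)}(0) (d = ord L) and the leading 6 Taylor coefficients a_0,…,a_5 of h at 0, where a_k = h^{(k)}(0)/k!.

L = (4 + 8·x) + (10·x + 10·x^2)·Dx + (-1 - x + 3·x^2 + 2·x^3)·Dx^2  (order 2).
h: a_k = 0, 2, 0, 14/3, 2/3, 176/15, …
ICs: h(0) = 0, h′(0) = 2.

f: a_k = -1, -1, -2, -3, -5, -8, …
g: a_k = 0, -2, 2, -8/3, 4, -32/5, …
h₀=f·g: eliminate ⇒ L₀, order ≤ 1·2.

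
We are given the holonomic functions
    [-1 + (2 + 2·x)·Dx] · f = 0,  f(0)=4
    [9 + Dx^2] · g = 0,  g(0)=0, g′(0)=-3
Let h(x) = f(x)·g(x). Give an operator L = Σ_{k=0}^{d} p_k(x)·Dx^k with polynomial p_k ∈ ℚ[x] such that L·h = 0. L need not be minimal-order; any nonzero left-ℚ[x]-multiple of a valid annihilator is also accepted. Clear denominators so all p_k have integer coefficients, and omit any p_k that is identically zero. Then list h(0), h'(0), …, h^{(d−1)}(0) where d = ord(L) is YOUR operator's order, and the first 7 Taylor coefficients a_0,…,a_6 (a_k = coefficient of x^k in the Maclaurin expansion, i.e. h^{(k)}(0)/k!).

f: a_k = 4, 2, -1/2, 1/4, -5/32, 7/64, -21/256, …
g: a_k = 0, -3, 0, 9/2, 0, -81/40, 0, …
Product ⇒ symmetric product L₀, ord ≤ 2.
L = (39 + 72·x + 36·x^2) + (-4 - 4·x)·Dx + (4 + 8·x + 4·x^2)·Dx^2  (order 2).
h: a_k = 0, -12, -6, 39/2, 33/4, -1581/160, -1041/320, …
ICs: h(0) = 0, h′(0) = -12.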